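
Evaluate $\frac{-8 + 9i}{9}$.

Divisor is real, so divide each part by 9:
= -8/9 + i


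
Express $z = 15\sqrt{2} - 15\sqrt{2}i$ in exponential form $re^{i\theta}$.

r = |z| = sqrt((15*sqrt(2))^2 + (-15*sqrt(2))^2) = sqrt(450 + 450) = sqrt(900) = 30
θ = arctan(b/a) = arctan(-21.2132/21.2132) (quadrant-adjusted) = -45° = -π/4
z = 30e^(-i*π/4)


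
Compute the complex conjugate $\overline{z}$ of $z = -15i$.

If z = a + bi, then conjugate(z) = a - bi
conjugate(-15i) = 15i


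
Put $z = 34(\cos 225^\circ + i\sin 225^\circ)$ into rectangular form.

a = r cos θ = 34 * -sqrt(2)/2 = -17*sqrt(2)
b = r sin θ = 34 * -sqrt(2)/2 = -17*sqrt(2)
z = -17*sqrt(2) - 17*sqrt(2)i


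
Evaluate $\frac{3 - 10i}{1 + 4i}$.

Multiply numerator and denominator by conjugate (1 - 4i):
= (3 - 10i)(1 - 4i) / (1^2 + 4^2)
= (-37 - 22i) / 17
= -37/17 - (22/17)i


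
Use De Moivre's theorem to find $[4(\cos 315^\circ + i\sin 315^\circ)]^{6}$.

By De Moivre: z^n = r^n(cos(nθ) + i sin(nθ))
= 4^6(cos(6*315°) + i sin(6*315°))
= 4096(cos 90° + i sin 90°)
= 4096i


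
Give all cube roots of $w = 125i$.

|w| = 125, arg(w) = 90°
Root modulus = 125^(1/3) = 5
Root arguments: θ_k = (90° + 360°k)/3 for k = 0, 1, ..., 2
Roots: 5*sqrt(3)/2 + (5/2)i, -5*sqrt(3)/2 + (5/2)i, -5i


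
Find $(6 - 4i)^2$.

(a + bi)^2 = a^2 - b^2 + 2abi
= 6^2 - (-4)^2 + 2*6*(-4)i
= 20 - 48i


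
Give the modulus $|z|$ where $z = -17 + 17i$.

|z| = sqrt(a^2 + b^2) = sqrt((-17)^2 + 17^2) = sqrt(578) = sqrt(578)


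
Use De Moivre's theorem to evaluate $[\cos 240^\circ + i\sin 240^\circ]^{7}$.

By De Moivre: z^n = r^n(cos(nθ) + i sin(nθ))
= 1^7(cos(7*240°) + i sin(7*240°))
= 1(cos 240° + i sin 240°)
= -1/2 - (sqrt(3)/2)i


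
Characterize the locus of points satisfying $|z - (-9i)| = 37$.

|z - z0| = r describes a circle centered at z0 with radius r
Here z0 = -9i and r = 37
Locus: Circle centered at (0, -9) with radius 37


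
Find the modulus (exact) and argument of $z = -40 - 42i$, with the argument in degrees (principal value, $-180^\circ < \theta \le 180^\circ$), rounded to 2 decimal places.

|z| = sqrt((-40)^2 + (-42)^2) = 58
arg(z) = arctan(b/a) = arctan(-42/-40) (quadrant-adjusted) = -133.60°


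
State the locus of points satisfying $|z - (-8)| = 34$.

|z - z0| = r describes a circle centered at z0 with radius r
Here z0 = -8 and r = 34
Locus: Circle centered at (-8, 0) with radius 34


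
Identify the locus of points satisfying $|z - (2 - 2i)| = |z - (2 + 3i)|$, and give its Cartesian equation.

|z - z1| = |z - z2| means z is equidistant from z1 and z2,
i.e. the perpendicular bisector of the segment from (2, -2) to (2, 3) (midpoint (2, 1/2)).
With z = x + yi, square both sides:
(x - 2)^2 + (y - (-2))^2 = (x - 2)^2 + (y - 3)^2
The x^2 and y^2 terms cancel: 0x + 10y = 13 - 8 = 5
Simplify: y = 1/2
Locus: Perpendicular bisector of the segment from (2, -2) to (2, 3): the line y = 1/2


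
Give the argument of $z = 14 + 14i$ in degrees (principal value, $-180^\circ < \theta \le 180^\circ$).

θ = arctan(b/a) = arctan(14/14) (quadrant-adjusted) = 45°


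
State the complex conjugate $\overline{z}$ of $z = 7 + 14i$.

If z = a + bi, then conjugate(z) = a - bi
conjugate(7 + 14i) = 7 - 14i


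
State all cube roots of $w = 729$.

|w| = 729, arg(w) = 0°
Root modulus = 729^(1/3) = 9
Root arguments: θ_k = (0° + 360°k)/3 for k = 0, 1, ..., 2
Roots: 9, -9/2 + (9*sqrt(3)/2)i, -9/2 - (9*sqrt(3)/2)i


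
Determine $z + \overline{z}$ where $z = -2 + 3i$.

z + conjugate(z) = (a + bi) + (a - bi) = 2a
= 2 * (-2) = -4


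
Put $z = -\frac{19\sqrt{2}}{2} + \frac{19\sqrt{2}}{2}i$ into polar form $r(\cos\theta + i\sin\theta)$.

r = |z| = sqrt(a^2 + b^2) = sqrt((-19*sqrt(2)/2)^2 + (19*sqrt(2)/2)^2) = sqrt(361/2 + 361/2) = sqrt(361) = 19
θ = arctan(b/a) = arctan(13.435/-13.435) (quadrant-adjusted) = 135°
z = 19(cos 135° + i sin 135°)


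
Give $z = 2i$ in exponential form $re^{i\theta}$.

r = |z| = sqrt((0)^2 + (2)^2) = sqrt(0 + 4) = sqrt(4) = 2
a = 0 and b > 0, so z lies on the positive imaginary axis: θ = 90° = π/2
z = 2e^(i*π/2)


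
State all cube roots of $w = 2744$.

|w| = 2744, arg(w) = 0°
Root modulus = 2744^(1/3) = 14
Root arguments: θ_k = (0° + 360°k)/3 for k = 0, 1, ..., 2
Roots: 14, -7 + 7*sqrt(3)i, -7 - 7*sqrt(3)i


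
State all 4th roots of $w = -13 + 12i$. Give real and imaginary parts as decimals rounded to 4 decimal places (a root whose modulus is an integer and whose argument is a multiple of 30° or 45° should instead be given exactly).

|w| = sqrt(313) ≈ 17.691806, arg(w) ≈ 137.290610°
Root modulus = sqrt(313)^(1/4) ≈ 2.050893
Root arguments: θ_k = (arg(w) + 360°k)/4 for k = 0, 1, ..., 3
Compute each root as (root modulus)(cos θ_k + i sin θ_k) using full-precision intermediates, then round to 4 decimal places.
Roots: 1.6938 + 1.1564i, -1.1564 + 1.6938i, -1.6938 - 1.1564i, 1.1564 - 1.6938i


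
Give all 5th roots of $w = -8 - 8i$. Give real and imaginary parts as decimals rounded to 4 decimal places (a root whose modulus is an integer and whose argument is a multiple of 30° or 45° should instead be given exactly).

|w| = sqrt(128) ≈ 11.313708, arg(w) = 225°
Root modulus = sqrt(128)^(1/5) ≈ 1.624505
Root arguments: θ_k = (225° + 360°k)/5 for k = 0, 1, ..., 4
Compute each root as (root modulus)(cos θ_k + i sin θ_k) using full-precision intermediates, then round to 4 decimal places.
Roots: 1.1487 + 1.1487i, -0.7375 + 1.4474i, -1.6045 - 0.2541i, -0.2541 - 1.6045i, 1.4474 - 0.7375i


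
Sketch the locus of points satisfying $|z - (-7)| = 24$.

|z - z0| = r describes a circle centered at z0 with radius r
Here z0 = -7 and r = 24
Locus: Circle centered at (-7, 0) with radius 24


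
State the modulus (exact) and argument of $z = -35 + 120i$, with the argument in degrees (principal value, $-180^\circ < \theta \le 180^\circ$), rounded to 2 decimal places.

|z| = sqrt((-35)^2 + 120^2) = 125
arg(z) = arctan(b/a) = arctan(120/-35) (quadrant-adjusted) = 106.26°


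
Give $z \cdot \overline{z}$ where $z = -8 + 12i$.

z * conjugate(z) = |z|^2 = a^2 + b^2
= (-8)^2 + 12^2 = 208


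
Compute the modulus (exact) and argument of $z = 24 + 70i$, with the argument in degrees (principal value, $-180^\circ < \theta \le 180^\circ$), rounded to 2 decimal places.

|z| = sqrt(24^2 + 70^2) = 74
arg(z) = arctan(b/a) = arctan(70/24) (quadrant-adjusted) = 71.08°


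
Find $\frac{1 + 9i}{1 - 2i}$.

Multiply numerator and denominator by conjugate (1 + 2i):
= (1 + 9i)(1 + 2i) / (1^2 + (-2)^2)
= (-17 + 11i) / 5
= -17/5 + (11/5)i


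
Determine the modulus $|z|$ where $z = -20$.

|z| = sqrt(a^2 + b^2) = sqrt((-20)^2 + 0^2) = sqrt(400) = 20


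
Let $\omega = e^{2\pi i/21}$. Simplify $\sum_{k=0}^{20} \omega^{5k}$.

Let ζ = ω^5 = e^(2πi·5/21). Since 21 ∤ 5, ζ ≠ 1.
Sum = Σ_{k=0}^{20} ζ^k = (ζ^21 - 1)/(ζ - 1) = (ω^{5·21} - 1)/(ζ - 1) = (1 - 1)/(ζ - 1) = 0


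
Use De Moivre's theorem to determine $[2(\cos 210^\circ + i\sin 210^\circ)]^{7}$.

By De Moivre: z^n = r^n(cos(nθ) + i sin(nθ))
= 2^7(cos(7*210°) + i sin(7*210°))
= 128(cos 30° + i sin 30°)
= 64*sqrt(3) + 64i


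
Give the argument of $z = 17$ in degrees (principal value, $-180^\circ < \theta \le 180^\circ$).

b = 0 and a > 0, so z lies on the positive real axis: θ = 0°


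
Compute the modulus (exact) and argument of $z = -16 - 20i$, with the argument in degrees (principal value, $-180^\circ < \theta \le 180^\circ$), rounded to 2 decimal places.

|z| = sqrt((-16)^2 + (-20)^2) = sqrt(656)
arg(z) = arctan(b/a) = arctan(-20/-16) (quadrant-adjusted) = -128.66°


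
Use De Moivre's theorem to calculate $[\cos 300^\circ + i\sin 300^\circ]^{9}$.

By De Moivre: z^n = r^n(cos(nθ) + i sin(nθ))
= 1^9(cos(9*300°) + i sin(9*300°))
= 1(cos 180° + i sin 180°)
= -1


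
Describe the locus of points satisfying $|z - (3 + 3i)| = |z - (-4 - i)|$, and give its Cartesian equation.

|z - z1| = |z - z2| means z is equidistant from z1 and z2,
i.e. the perpendicular bisector of the segment from (3, 3) to (-4, -1) (midpoint (-1/2, 1)).
With z = x + yi, square both sides:
(x - 3)^2 + (y - 3)^2 = (x - (-4))^2 + (y - (-1))^2
The x^2 and y^2 terms cancel: -14x + (-8)y = 17 - 18 = -1
Simplify: 14x + 8y = 1
Locus: Perpendicular bisector of the segment from (3, 3) to (-4, -1): the line 14x + 8y = 1


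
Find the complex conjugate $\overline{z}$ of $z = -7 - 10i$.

If z = a + bi, then conjugate(z) = a - bi
conjugate(-7 - 10i) = -7 + 10i


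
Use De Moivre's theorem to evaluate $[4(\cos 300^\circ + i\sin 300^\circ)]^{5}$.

By De Moivre: z^n = r^n(cos(nθ) + i sin(nθ))
= 4^5(cos(5*300°) + i sin(5*300°))
= 1024(cos 60° + i sin 60°)
= 512 + 512*sqrt(3)i


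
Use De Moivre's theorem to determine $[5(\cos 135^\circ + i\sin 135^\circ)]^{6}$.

By De Moivre: z^n = r^n(cos(nθ) + i sin(nθ))
= 5^6(cos(6*135°) + i sin(6*135°))
= 15625(cos 90° + i sin 90°)
= 15625i


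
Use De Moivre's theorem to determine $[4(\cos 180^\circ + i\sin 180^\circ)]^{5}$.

By De Moivre: z^n = r^n(cos(nθ) + i sin(nθ))
= 4^5(cos(5*180°) + i sin(5*180°))
= 1024(cos 180° + i sin 180°)
= -1024


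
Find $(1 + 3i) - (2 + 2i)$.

(1 - 2) + (3 - 2)i = -1 + i


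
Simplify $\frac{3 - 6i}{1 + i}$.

Multiply numerator and denominator by conjugate (1 - i):
= (3 - 6i)(1 - i) / (1^2 + 1^2)
= (-3 - 9i) / 2
= -3/2 - (9/2)i


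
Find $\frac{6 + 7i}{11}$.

Divisor is real, so divide each part by 11:
= 6/11 + (7/11)i


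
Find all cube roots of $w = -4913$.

|w| = 4913, arg(w) = 180°
Root modulus = 4913^(1/3) = 17
Root arguments: θ_k = (180° + 360°k)/3 for k = 0, 1, ..., 2
Roots: 17/2 + (17*sqrt(3)/2)i, -17, 17/2 - (17*sqrt(3)/2)i


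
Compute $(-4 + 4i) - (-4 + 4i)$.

(-4 - (-4)) + (4 - 4)i = 0


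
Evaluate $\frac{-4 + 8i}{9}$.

Divisor is real, so divide each part by 9:
= -4/9 + (8/9)i


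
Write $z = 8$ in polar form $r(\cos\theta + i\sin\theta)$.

r = |z| = sqrt(a^2 + b^2) = sqrt((8)^2 + (0)^2) = sqrt(64 + 0) = sqrt(64) = 8
b = 0 and a > 0, so z lies on the positive real axis: θ = 0°
z = 8(cos 0° + i sin 0°)


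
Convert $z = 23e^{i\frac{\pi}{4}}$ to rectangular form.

a = r cos θ = 23 * sqrt(2)/2 = 23*sqrt(2)/2
b = r sin θ = 23 * sqrt(2)/2 = 23*sqrt(2)/2
z = 23*sqrt(2)/2 + (23*sqrt(2)/2)i


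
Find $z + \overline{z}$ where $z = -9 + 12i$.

z + conjugate(z) = (a + bi) + (a - bi) = 2a
= 2 * (-9) = -18


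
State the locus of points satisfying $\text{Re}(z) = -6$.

Re(z) = x where z = x + yi; the equation x = -6 is satisfied by all points with that x-coordinate
Locus: Vertical line x = -6


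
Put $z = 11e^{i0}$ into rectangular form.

a = r cos θ = 11 * 1 = 11
b = r sin θ = 11 * 0 = 0
z = 11


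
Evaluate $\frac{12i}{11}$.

Divisor is real, so divide each part by 11:
= 0 + (12/11)i


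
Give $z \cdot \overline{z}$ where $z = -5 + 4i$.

z * conjugate(z) = |z|^2 = a^2 + b^2
= (-5)^2 + 4^2 = 41


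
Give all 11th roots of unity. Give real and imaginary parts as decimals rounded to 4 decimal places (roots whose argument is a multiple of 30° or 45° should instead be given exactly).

ω_k = e^(2πik/11) = cos(2πk/11) + i sin(2πk/11) for k = 0, 1, ..., 10
Roots: 1, 0.8413 + 0.5406i, 0.4154 + 0.9096i, -0.1423 + 0.9898i, -0.6549 + 0.7557i, -0.9595 + 0.2817i, -0.9595 - 0.2817i, -0.6549 - 0.7557i, -0.1423 - 0.9898i, 0.4154 - 0.9096i, 0.8413 - 0.5406i


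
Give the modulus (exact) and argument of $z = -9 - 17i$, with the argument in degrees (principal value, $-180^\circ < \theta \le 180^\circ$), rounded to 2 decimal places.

|z| = sqrt((-9)^2 + (-17)^2) = sqrt(370)
arg(z) = arctan(b/a) = arctan(-17/-9) (quadrant-adjusted) = -117.90°


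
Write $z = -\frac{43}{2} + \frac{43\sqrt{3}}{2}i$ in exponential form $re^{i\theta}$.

r = |z| = sqrt((-43/2)^2 + (43*sqrt(3)/2)^2) = sqrt(1849/4 + 5547/4) = sqrt(1849) = 43
θ = arctan(b/a) = arctan(37.2391/-21.5) (quadrant-adjusted) = 120° = 2π/3
z = 43e^(i*2π/3)


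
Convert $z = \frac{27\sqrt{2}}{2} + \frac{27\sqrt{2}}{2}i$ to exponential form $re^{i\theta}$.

r = |z| = sqrt((27*sqrt(2)/2)^2 + (27*sqrt(2)/2)^2) = sqrt(729/2 + 729/2) = sqrt(729) = 27
θ = arctan(b/a) = arctan(19.0919/19.0919) (quadrant-adjusted) = 45° = π/4
z = 27e^(i*π/4)


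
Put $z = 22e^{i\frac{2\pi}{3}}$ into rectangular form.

a = r cos θ = 22 * -1/2 = -11
b = r sin θ = 22 * sqrt(3)/2 = 11*sqrt(3)
z = -11 + 11*sqrt(3)i


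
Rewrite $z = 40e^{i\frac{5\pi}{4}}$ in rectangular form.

a = r cos θ = 40 * -sqrt(2)/2 = -20*sqrt(2)
b = r sin θ = 40 * -sqrt(2)/2 = -20*sqrt(2)
z = -20*sqrt(2) - 20*sqrt(2)i


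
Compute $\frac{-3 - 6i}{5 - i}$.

Multiply numerator and denominator by conjugate (5 + i):
= (-3 - 6i)(5 + i) / (5^2 + (-1)^2)
= (-9 - 33i) / 26
= -9/26 - (33/26)i


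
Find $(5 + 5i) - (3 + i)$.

(5 - 3) + (5 - 1)i = 2 + 4i


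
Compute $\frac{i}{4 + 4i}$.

Multiply numerator and denominator by conjugate (4 - 4i):
= (i)(4 - 4i) / (4^2 + 4^2)
= (4 + 4i) / 32
Divide through by 4: (1 + i) / 8
= 1/8 + (1/8)i


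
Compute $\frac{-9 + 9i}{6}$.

Divisor is real, so divide each part by 6:
= -3/2 + (3/2)i


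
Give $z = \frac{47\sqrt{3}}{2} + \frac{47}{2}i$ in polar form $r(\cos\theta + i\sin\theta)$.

r = |z| = sqrt(a^2 + b^2) = sqrt((47*sqrt(3)/2)^2 + (47/2)^2) = sqrt(6627/4 + 2209/4) = sqrt(2209) = 47
θ = arctan(b/a) = arctan(23.5/40.7032) (quadrant-adjusted) = 30°
z = 47(cos 30° + i sin 30°)


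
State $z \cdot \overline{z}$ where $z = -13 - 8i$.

z * conjugate(z) = |z|^2 = a^2 + b^2
= (-13)^2 + (-8)^2 = 233


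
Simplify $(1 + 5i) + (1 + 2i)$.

(1 + 1) + (5 + 2)i = 2 + 7i


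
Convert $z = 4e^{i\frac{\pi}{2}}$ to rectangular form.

a = r cos θ = 4 * 0 = 0
b = r sin θ = 4 * 1 = 4
z = 4i


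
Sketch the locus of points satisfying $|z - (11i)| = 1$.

|z - z0| = r describes a circle centered at z0 with radius r
Here z0 = 11i and r = 1
Locus: Circle centered at (0, 11) with radius 1


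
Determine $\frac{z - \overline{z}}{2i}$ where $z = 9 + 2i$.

z - conjugate(z) = 2bi
(z - conjugate(z))/(2i) = 2bi/(2i) = b = 2


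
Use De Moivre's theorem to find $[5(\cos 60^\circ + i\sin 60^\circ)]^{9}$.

By De Moivre: z^n = r^n(cos(nθ) + i sin(nθ))
= 5^9(cos(9*60°) + i sin(9*60°))
= 1953125(cos 180° + i sin 180°)
= -1953125


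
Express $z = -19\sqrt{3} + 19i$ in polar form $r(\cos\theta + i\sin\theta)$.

r = |z| = sqrt(a^2 + b^2) = sqrt((-19*sqrt(3))^2 + (19)^2) = sqrt(1083 + 361) = sqrt(1444) = 38
θ = arctan(b/a) = arctan(19/-32.909) (quadrant-adjusted) = 150°
z = 38(cos 150° + i sin 150°)


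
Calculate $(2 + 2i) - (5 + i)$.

(2 - 5) + (2 - 1)i = -3 + i


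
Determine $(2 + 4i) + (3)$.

(2 + 3) + (4 + 0)i = 5 + 4i


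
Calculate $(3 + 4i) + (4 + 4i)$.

(3 + 4) + (4 + 4)i = 7 + 8i


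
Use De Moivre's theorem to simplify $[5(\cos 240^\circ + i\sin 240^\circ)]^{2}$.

By De Moivre: z^n = r^n(cos(nθ) + i sin(nθ))
= 5^2(cos(2*240°) + i sin(2*240°))
= 25(cos 120° + i sin 120°)
= -25/2 + (25*sqrt(3)/2)i


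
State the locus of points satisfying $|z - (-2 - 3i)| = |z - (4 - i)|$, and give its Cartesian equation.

|z - z1| = |z - z2| means z is equidistant from z1 and z2,
i.e. the perpendicular bisector of the segment from (-2, -3) to (4, -1) (midpoint (1, -2)).
With z = x + yi, square both sides:
(x - (-2))^2 + (y - (-3))^2 = (x - 4)^2 + (y - (-1))^2
The x^2 and y^2 terms cancel: 12x + 4y = 17 - 13 = 4
Simplify: 3x + y = 1
Locus: Perpendicular bisector of the segment from (-2, -3) to (4, -1): the line 3x + y = 1


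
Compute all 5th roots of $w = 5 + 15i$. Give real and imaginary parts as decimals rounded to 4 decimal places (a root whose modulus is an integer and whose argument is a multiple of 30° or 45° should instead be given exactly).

|w| = sqrt(250) ≈ 15.811388, arg(w) ≈ 71.565051°
Root modulus = sqrt(250)^(1/5) ≈ 1.736977
Root arguments: θ_k = (arg(w) + 360°k)/5 for k = 0, 1, ..., 4
Compute each root as (root modulus)(cos θ_k + i sin θ_k) using full-precision intermediates, then round to 4 decimal places.
Roots: 1.6831 + 0.4294i, 0.1117 + 1.7334i, -1.6140 + 0.6419i, -1.1092 - 1.3367i, 0.9285 - 1.4680i


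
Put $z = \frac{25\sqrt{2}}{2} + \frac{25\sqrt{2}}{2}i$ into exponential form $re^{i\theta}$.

r = |z| = sqrt((25*sqrt(2)/2)^2 + (25*sqrt(2)/2)^2) = sqrt(625/2 + 625/2) = sqrt(625) = 25
θ = arctan(b/a) = arctan(17.6777/17.6777) (quadrant-adjusted) = 45° = π/4
z = 25e^(i*π/4)


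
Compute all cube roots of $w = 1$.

|w| = 1, arg(w) = 0°
Root modulus = 1^(1/3) = 1
Root arguments: θ_k = (0° + 360°k)/3 for k = 0, 1, ..., 2
Roots: 1, -1/2 + (sqrt(3)/2)i, -1/2 - (sqrt(3)/2)i


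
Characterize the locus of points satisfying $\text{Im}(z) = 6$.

Im(z) = y where z = x + yi; the equation y = 6 is satisfied by all points with that y-coordinate
Locus: Horizontal line y = 6


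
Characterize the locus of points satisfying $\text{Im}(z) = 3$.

Im(z) = y where z = x + yi; the equation y = 3 is satisfied by all points with that y-coordinate
Locus: Horizontal line y = 3


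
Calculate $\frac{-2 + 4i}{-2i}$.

Multiply numerator and denominator by conjugate (2i):
= (-2 + 4i)(2i) / (0^2 + (-2)^2)
= (-8 - 4i) / 4
= -2 - i


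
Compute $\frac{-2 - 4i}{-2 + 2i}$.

Multiply numerator and denominator by conjugate (-2 - 2i):
= (-2 - 4i)(-2 - 2i) / ((-2)^2 + 2^2)
= (-4 + 12i) / 8
Divide through by 4: (-1 + 3i) / 2
= -1/2 + (3/2)i


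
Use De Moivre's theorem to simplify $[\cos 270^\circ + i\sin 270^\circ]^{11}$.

By De Moivre: z^n = r^n(cos(nθ) + i sin(nθ))
= 1^11(cos(11*270°) + i sin(11*270°))
= 1(cos 90° + i sin 90°)
= i


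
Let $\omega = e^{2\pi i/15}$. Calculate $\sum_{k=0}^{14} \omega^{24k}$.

Let ζ = ω^24 = e^(2πi·24/15). Since 15 ∤ 24, ζ ≠ 1.
Sum = Σ_{k=0}^{14} ζ^k = (ζ^15 - 1)/(ζ - 1) = (ω^{24·15} - 1)/(ζ - 1) = (1 - 1)/(ζ - 1) = 0


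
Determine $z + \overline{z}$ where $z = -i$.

z + conjugate(z) = (a + bi) + (a - bi) = 2a
= 2 * 0 = 0


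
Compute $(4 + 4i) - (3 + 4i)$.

(4 - 3) + (4 - 4)i = 1


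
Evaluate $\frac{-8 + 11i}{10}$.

Divisor is real, so divide each part by 10:
= -4/5 + (11/10)i


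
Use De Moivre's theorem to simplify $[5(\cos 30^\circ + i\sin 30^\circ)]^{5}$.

By De Moivre: z^n = r^n(cos(nθ) + i sin(nθ))
= 5^5(cos(5*30°) + i sin(5*30°))
= 3125(cos 150° + i sin 150°)
= -3125*sqrt(3)/2 + (3125/2)i


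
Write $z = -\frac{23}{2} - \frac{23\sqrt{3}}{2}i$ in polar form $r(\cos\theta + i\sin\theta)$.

r = |z| = sqrt(a^2 + b^2) = sqrt((-23/2)^2 + (-23*sqrt(3)/2)^2) = sqrt(529/4 + 1587/4) = sqrt(529) = 23
θ = arctan(b/a) = arctan(-19.9186/-11.5) (quadrant-adjusted) = 240°
z = 23(cos 240° + i sin 240°)


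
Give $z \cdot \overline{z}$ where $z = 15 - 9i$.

z * conjugate(z) = |z|^2 = a^2 + b^2
= 15^2 + (-9)^2 = 306


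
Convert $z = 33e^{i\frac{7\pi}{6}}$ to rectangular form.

a = r cos θ = 33 * -sqrt(3)/2 = -33*sqrt(3)/2
b = r sin θ = 33 * -1/2 = -33/2
z = -33*sqrt(3)/2 - (33/2)i


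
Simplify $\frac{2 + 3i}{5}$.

Divisor is real, so divide each part by 5:
= 2/5 + (3/5)i


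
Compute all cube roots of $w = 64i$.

|w| = 64, arg(w) = 90°
Root modulus = 64^(1/3) = 4
Root arguments: θ_k = (90° + 360°k)/3 for k = 0, 1, ..., 2
Roots: 2*sqrt(3) + 2i, -2*sqrt(3) + 2i, -4i


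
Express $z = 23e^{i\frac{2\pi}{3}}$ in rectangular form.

a = r cos θ = 23 * -1/2 = -23/2
b = r sin θ = 23 * sqrt(3)/2 = 23*sqrt(3)/2
z = -23/2 + (23*sqrt(3)/2)i


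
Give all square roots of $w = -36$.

|w| = 36, arg(w) = 180°
Root modulus = 36^(1/2) = 6
Root arguments: θ_k = (180° + 360°k)/2 for k = 0, 1, ..., 1
Roots: 6i, -6i


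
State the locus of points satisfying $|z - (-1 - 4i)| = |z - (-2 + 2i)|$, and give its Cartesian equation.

|z - z1| = |z - z2| means z is equidistant from z1 and z2,
i.e. the perpendicular bisector of the segment from (-1, -4) to (-2, 2) (midpoint (-3/2, -1)).
With z = x + yi, square both sides:
(x - (-1))^2 + (y - (-4))^2 = (x - (-2))^2 + (y - 2)^2
The x^2 and y^2 terms cancel: -2x + 12y = 8 - 17 = -9
Simplify: 2x - 12y = 9
Locus: Perpendicular bisector of the segment from (-1, -4) to (-2, 2): the line 2x - 12y = 9


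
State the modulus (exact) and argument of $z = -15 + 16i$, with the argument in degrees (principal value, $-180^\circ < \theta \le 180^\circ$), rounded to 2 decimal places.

|z| = sqrt((-15)^2 + 16^2) = sqrt(481)
arg(z) = arctan(b/a) = arctan(16/-15) (quadrant-adjusted) = 133.15°


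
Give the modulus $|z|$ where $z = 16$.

|z| = sqrt(a^2 + b^2) = sqrt(16^2 + 0^2) = sqrt(256) = 16


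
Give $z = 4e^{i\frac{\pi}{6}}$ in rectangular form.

a = r cos θ = 4 * sqrt(3)/2 = 2*sqrt(3)
b = r sin θ = 4 * 1/2 = 2
z = 2*sqrt(3) + 2i


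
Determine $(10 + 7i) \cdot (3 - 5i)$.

(a1*a2 - b1*b2) + (a1*b2 + b1*a2)i
= (30 - (-35)) + (-50 + 21)i
= 65 - 29i


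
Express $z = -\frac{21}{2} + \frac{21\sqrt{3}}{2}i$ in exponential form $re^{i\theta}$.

r = |z| = sqrt((-21/2)^2 + (21*sqrt(3)/2)^2) = sqrt(441/4 + 1323/4) = sqrt(441) = 21
θ = arctan(b/a) = arctan(18.1865/-10.5) (quadrant-adjusted) = 120° = 2π/3
z = 21e^(i*2π/3)


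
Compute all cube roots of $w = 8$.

|w| = 8, arg(w) = 0°
Root modulus = 8^(1/3) = 2
Root arguments: θ_k = (0° + 360°k)/3 for k = 0, 1, ..., 2
Roots: 2, -1 + sqrt(3)i, -1 - sqrt(3)i


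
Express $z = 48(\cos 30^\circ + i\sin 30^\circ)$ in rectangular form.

a = r cos θ = 48 * sqrt(3)/2 = 24*sqrt(3)
b = r sin θ = 48 * 1/2 = 24
z = 24*sqrt(3) + 24i


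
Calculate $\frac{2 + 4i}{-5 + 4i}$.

Multiply numerator and denominator by conjugate (-5 - 4i):
= (2 + 4i)(-5 - 4i) / ((-5)^2 + 4^2)
= (6 - 28i) / 41
= 6/41 - (28/41)i


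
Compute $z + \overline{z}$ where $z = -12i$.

z + conjugate(z) = (a + bi) + (a - bi) = 2a
= 2 * 0 = 0


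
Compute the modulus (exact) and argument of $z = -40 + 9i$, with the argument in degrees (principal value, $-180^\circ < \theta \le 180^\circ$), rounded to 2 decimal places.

|z| = sqrt((-40)^2 + 9^2) = 41
arg(z) = arctan(b/a) = arctan(9/-40) (quadrant-adjusted) = 167.32°


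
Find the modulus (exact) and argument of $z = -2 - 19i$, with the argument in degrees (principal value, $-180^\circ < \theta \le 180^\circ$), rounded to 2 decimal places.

|z| = sqrt((-2)^2 + (-19)^2) = sqrt(365)
arg(z) = arctan(b/a) = arctan(-19/-2) (quadrant-adjusted) = -96.01°


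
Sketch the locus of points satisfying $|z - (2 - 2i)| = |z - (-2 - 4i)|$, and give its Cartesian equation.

|z - z1| = |z - z2| means z is equidistant from z1 and z2,
i.e. the perpendicular bisector of the segment from (2, -2) to (-2, -4) (midpoint (0, -3)).
With z = x + yi, square both sides:
(x - 2)^2 + (y - (-2))^2 = (x - (-2))^2 + (y - (-4))^2
The x^2 and y^2 terms cancel: -8x + (-4)y = 20 - 8 = 12
Simplify: 2x + y = -3
Locus: Perpendicular bisector of the segment from (2, -2) to (-2, -4): the line 2x + y = -3


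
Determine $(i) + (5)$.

(0 + 5) + (1 + 0)i = 5 + i


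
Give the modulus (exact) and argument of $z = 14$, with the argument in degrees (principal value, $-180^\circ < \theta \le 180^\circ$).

|z| = sqrt(14^2 + 0^2) = 14
b = 0 and a > 0, so z lies on the positive real axis: arg(z) = 0°


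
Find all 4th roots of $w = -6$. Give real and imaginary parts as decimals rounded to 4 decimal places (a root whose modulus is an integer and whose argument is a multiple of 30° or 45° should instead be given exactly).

|w| = 6, arg(w) = 180°
Root modulus = 6^(1/4) ≈ 1.565085
Root arguments: θ_k = (180° + 360°k)/4 for k = 0, 1, ..., 3
Compute each root as (root modulus)(cos θ_k + i sin θ_k) using full-precision intermediates, then round to 4 decimal places.
Roots: 1.1067 + 1.1067i, -1.1067 + 1.1067i, -1.1067 - 1.1067i, 1.1067 - 1.1067i


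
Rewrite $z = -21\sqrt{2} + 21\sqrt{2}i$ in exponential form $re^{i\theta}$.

r = |z| = sqrt((-21*sqrt(2))^2 + (21*sqrt(2))^2) = sqrt(882 + 882) = sqrt(1764) = 42
θ = arctan(b/a) = arctan(29.6985/-29.6985) (quadrant-adjusted) = 135° = 3π/4
z = 42e^(i*3π/4)


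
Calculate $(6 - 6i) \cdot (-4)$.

(a1*a2 - b1*b2) + (a1*b2 + b1*a2)i
= (-24 - 0) + (0 + 24)i
= -24 + 24i


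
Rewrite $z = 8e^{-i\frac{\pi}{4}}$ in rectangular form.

a = r cos θ = 8 * sqrt(2)/2 = 4*sqrt(2)
b = r sin θ = 8 * -sqrt(2)/2 = -4*sqrt(2)
z = 4*sqrt(2) - 4*sqrt(2)i


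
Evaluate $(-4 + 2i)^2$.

(a + bi)^2 = a^2 - b^2 + 2abi
= (-4)^2 - 2^2 + 2*(-4)*2i
= 12 - 16i


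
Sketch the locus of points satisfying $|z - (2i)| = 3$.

|z - z0| = r describes a circle centered at z0 with radius r
Here z0 = 2i and r = 3
Locus: Circle centered at (0, 2) with radius 3


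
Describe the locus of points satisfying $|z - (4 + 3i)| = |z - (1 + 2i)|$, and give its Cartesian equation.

|z - z1| = |z - z2| means z is equidistant from z1 and z2,
i.e. the perpendicular bisector of the segment from (4, 3) to (1, 2) (midpoint (5/2, 5/2)).
With z = x + yi, square both sides:
(x - 4)^2 + (y - 3)^2 = (x - 1)^2 + (y - 2)^2
The x^2 and y^2 terms cancel: -6x + (-2)y = 5 - 25 = -20
Simplify: 3x + y = 10
Locus: Perpendicular bisector of the segment from (4, 3) to (1, 2): the line 3x + y = 10


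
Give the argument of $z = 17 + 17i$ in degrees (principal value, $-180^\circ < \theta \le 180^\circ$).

θ = arctan(b/a) = arctan(17/17) (quadrant-adjusted) = 45°


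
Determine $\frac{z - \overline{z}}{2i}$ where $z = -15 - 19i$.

z - conjugate(z) = 2bi
(z - conjugate(z))/(2i) = 2bi/(2i) = b = -19


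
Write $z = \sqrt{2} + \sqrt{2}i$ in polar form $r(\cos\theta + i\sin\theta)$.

r = |z| = sqrt(a^2 + b^2) = sqrt((sqrt(2))^2 + (sqrt(2))^2) = sqrt(2 + 2) = sqrt(4) = 2
θ = arctan(b/a) = arctan(1.4142/1.4142) (quadrant-adjusted) = 45°
z = 2(cos 45° + i sin 45°)


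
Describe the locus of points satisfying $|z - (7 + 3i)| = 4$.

|z - z0| = r describes a circle centered at z0 with radius r
Here z0 = 7 + 3i and r = 4
Locus: Circle centered at (7, 3) with radius 4


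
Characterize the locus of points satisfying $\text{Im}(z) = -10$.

Im(z) = y where z = x + yi; the equation y = -10 is satisfied by all points with that y-coordinate
Locus: Horizontal line y = -10


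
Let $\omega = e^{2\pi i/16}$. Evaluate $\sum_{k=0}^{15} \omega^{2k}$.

Let ζ = ω^2 = e^(2πi·2/16). Since 16 ∤ 2, ζ ≠ 1.
Sum = Σ_{k=0}^{15} ζ^k = (ζ^16 - 1)/(ζ - 1) = (ω^{2·16} - 1)/(ζ - 1) = (1 - 1)/(ζ - 1) = 0


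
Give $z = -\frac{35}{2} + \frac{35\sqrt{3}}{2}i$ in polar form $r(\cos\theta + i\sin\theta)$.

r = |z| = sqrt(a^2 + b^2) = sqrt((-35/2)^2 + (35*sqrt(3)/2)^2) = sqrt(1225/4 + 3675/4) = sqrt(1225) = 35
θ = arctan(b/a) = arctan(30.3109/-17.5) (quadrant-adjusted) = 120°
z = 35(cos 120° + i sin 120°)


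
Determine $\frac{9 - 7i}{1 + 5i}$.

Multiply numerator and denominator by conjugate (1 - 5i):
= (9 - 7i)(1 - 5i) / (1^2 + 5^2)
= (-26 - 52i) / 26
= -1 - 2i


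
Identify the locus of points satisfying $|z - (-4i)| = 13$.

|z - z0| = r describes a circle centered at z0 with radius r
Here z0 = -4i and r = 13
Locus: Circle centered at (0, -4) with radius 13


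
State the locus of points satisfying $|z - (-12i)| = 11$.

|z - z0| = r describes a circle centered at z0 with radius r
Here z0 = -12i and r = 11
Locus: Circle centered at (0, -12) with radius 11


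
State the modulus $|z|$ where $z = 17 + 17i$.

|z| = sqrt(a^2 + b^2) = sqrt(17^2 + 17^2) = sqrt(578) = sqrt(578)


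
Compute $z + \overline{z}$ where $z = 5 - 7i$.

z + conjugate(z) = (a + bi) + (a - bi) = 2a
= 2 * 5 = 10


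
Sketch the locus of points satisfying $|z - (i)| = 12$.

|z - z0| = r describes a circle centered at z0 with radius r
Here z0 = i and r = 12
Locus: Circle centered at (0, 1) with radius 12


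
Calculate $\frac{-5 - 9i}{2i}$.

Multiply numerator and denominator by conjugate (-2i):
= (-5 - 9i)(-2i) / (0^2 + 2^2)
= (-18 + 10i) / 4
Divide through by 2: (-9 + 5i) / 2
= -9/2 + (5/2)i


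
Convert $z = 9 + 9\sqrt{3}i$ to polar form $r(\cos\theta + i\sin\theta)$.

r = |z| = sqrt(a^2 + b^2) = sqrt((9)^2 + (9*sqrt(3))^2) = sqrt(81 + 243) = sqrt(324) = 18
θ = arctan(b/a) = arctan(15.5885/9) (quadrant-adjusted) = 60°
z = 18(cos 60° + i sin 60°)


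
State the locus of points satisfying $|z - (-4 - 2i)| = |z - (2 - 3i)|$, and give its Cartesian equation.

|z - z1| = |z - z2| means z is equidistant from z1 and z2,
i.e. the perpendicular bisector of the segment from (-4, -2) to (2, -3) (midpoint (-1, -5/2)).
With z = x + yi, square both sides:
(x - (-4))^2 + (y - (-2))^2 = (x - 2)^2 + (y - (-3))^2
The x^2 and y^2 terms cancel: 12x + (-2)y = 13 - 20 = -7
Simplify: 12x - 2y = -7
Locus: Perpendicular bisector of the segment from (-4, -2) to (2, -3): the line 12x - 2y = -7


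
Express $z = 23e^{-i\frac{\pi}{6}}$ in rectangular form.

a = r cos θ = 23 * sqrt(3)/2 = 23*sqrt(3)/2
b = r sin θ = 23 * -1/2 = -23/2
z = 23*sqrt(3)/2 - (23/2)i


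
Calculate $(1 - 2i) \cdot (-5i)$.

(a1*a2 - b1*b2) + (a1*b2 + b1*a2)i
= (0 - 10) + (-5 + 0)i
= -10 - 5i


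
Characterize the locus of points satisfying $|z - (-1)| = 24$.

|z - z0| = r describes a circle centered at z0 with radius r
Here z0 = -1 and r = 24
Locus: Circle centered at (-1, 0) with radius 24


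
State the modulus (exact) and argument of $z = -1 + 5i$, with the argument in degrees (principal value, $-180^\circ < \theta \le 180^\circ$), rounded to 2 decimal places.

|z| = sqrt((-1)^2 + 5^2) = sqrt(26)
arg(z) = arctan(b/a) = arctan(5/-1) (quadrant-adjusted) = 101.31°


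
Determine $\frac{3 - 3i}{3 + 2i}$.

Multiply numerator and denominator by conjugate (3 - 2i):
= (3 - 3i)(3 - 2i) / (3^2 + 2^2)
= (3 - 15i) / 13
= 3/13 - (15/13)i


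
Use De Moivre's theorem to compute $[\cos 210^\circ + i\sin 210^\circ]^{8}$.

By De Moivre: z^n = r^n(cos(nθ) + i sin(nθ))
= 1^8(cos(8*210°) + i sin(8*210°))
= 1(cos 240° + i sin 240°)
= -1/2 - (sqrt(3)/2)i


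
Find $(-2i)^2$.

(a + bi)^2 = a^2 - b^2 + 2abi
= 0^2 - (-2)^2 + 2*0*(-2)i
= -4


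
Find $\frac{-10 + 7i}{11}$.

Divisor is real, so divide each part by 11:
= -10/11 + (7/11)i


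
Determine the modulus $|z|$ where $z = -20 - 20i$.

|z| = sqrt(a^2 + b^2) = sqrt((-20)^2 + (-20)^2) = sqrt(800) = sqrt(800)


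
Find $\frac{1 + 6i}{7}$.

Divisor is real, so divide each part by 7:
= 1/7 + (6/7)i


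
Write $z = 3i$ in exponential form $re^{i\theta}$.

r = |z| = sqrt((0)^2 + (3)^2) = sqrt(0 + 9) = sqrt(9) = 3
a = 0 and b > 0, so z lies on the positive imaginary axis: θ = 90° = π/2
z = 3e^(i*π/2)


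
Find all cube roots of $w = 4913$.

|w| = 4913, arg(w) = 0°
Root modulus = 4913^(1/3) = 17
Root arguments: θ_k = (0° + 360°k)/3 for k = 0, 1, ..., 2
Roots: 17, -17/2 + (17*sqrt(3)/2)i, -17/2 - (17*sqrt(3)/2)i


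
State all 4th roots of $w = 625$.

|w| = 625, arg(w) = 0°
Root modulus = 625^(1/4) = 5
Root arguments: θ_k = (0° + 360°k)/4 for k = 0, 1, ..., 3
Roots: 5, 5i, -5, -5i


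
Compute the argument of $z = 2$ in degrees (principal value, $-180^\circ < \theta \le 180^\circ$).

b = 0 and a > 0, so z lies on the positive real axis: θ = 0°


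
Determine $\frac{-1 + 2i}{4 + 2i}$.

Multiply numerator and denominator by conjugate (4 - 2i):
= (-1 + 2i)(4 - 2i) / (4^2 + 2^2)
= (10i) / 20
Divide through by 10: (i) / 2
= 0 + (1/2)i


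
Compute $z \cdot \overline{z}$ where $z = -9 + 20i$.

z * conjugate(z) = |z|^2 = a^2 + b^2
= (-9)^2 + 20^2 = 481


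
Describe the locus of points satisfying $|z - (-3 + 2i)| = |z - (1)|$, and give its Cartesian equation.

|z - z1| = |z - z2| means z is equidistant from z1 and z2,
i.e. the perpendicular bisector of the segment from (-3, 2) to (1, 0) (midpoint (-1, 1)).
With z = x + yi, square both sides:
(x - (-3))^2 + (y - 2)^2 = (x - 1)^2 + (y - 0)^2
The x^2 and y^2 terms cancel: 8x + (-4)y = 1 - 13 = -12
Simplify: 2x - y = -3
Locus: Perpendicular bisector of the segment from (-3, 2) to (1, 0): the line 2x - y = -3


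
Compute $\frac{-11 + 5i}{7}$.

Divisor is real, so divide each part by 7:
= -11/7 + (5/7)i


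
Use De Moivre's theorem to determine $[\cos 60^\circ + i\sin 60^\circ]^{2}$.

By De Moivre: z^n = r^n(cos(nθ) + i sin(nθ))
= 1^2(cos(2*60°) + i sin(2*60°))
= 1(cos 120° + i sin 120°)
= -1/2 + (sqrt(3)/2)i


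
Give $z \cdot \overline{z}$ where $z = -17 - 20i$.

z * conjugate(z) = |z|^2 = a^2 + b^2
= (-17)^2 + (-20)^2 = 689


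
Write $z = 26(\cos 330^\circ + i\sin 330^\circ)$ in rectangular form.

a = r cos θ = 26 * sqrt(3)/2 = 13*sqrt(3)
b = r sin θ = 26 * -1/2 = -13
z = 13*sqrt(3) - 13i


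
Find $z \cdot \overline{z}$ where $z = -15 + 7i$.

z * conjugate(z) = |z|^2 = a^2 + b^2
= (-15)^2 + 7^2 = 274


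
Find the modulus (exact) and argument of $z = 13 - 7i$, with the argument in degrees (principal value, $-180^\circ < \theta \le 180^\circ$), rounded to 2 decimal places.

|z| = sqrt(13^2 + (-7)^2) = sqrt(218)
arg(z) = arctan(b/a) = arctan(-7/13) (quadrant-adjusted) = -28.30°


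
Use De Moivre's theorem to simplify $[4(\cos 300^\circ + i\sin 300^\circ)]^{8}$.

By De Moivre: z^n = r^n(cos(nθ) + i sin(nθ))
= 4^8(cos(8*300°) + i sin(8*300°))
= 65536(cos 240° + i sin 240°)
= -32768 - 32768*sqrt(3)i


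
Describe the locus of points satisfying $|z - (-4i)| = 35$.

|z - z0| = r describes a circle centered at z0 with radius r
Here z0 = -4i and r = 35
Locus: Circle centered at (0, -4) with radius 35


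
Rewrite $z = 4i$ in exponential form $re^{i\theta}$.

r = |z| = sqrt((0)^2 + (4)^2) = sqrt(0 + 16) = sqrt(16) = 4
a = 0 and b > 0, so z lies on the positive imaginary axis: θ = 90° = π/2
z = 4e^(i*π/2)


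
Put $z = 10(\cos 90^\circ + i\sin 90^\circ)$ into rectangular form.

a = r cos θ = 10 * 0 = 0
b = r sin θ = 10 * 1 = 10
z = 10i


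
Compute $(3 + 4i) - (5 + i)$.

(3 - 5) + (4 - 1)i = -2 + 3i


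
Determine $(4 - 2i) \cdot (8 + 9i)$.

(a1*a2 - b1*b2) + (a1*b2 + b1*a2)i
= (32 - (-18)) + (36 + (-16))i
= 50 + 20i


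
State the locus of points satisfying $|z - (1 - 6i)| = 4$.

|z - z0| = r describes a circle centered at z0 with radius r
Here z0 = 1 - 6i and r = 4
Locus: Circle centered at (1, -6) with radius 4


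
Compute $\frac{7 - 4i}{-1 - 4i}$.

Multiply numerator and denominator by conjugate (-1 + 4i):
= (7 - 4i)(-1 + 4i) / ((-1)^2 + (-4)^2)
= (9 + 32i) / 17
= 9/17 + (32/17)i


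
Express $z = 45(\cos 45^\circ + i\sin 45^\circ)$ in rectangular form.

a = r cos θ = 45 * sqrt(2)/2 = 45*sqrt(2)/2
b = r sin θ = 45 * sqrt(2)/2 = 45*sqrt(2)/2
z = 45*sqrt(2)/2 + (45*sqrt(2)/2)i


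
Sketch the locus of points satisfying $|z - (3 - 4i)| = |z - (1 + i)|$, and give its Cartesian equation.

|z - z1| = |z - z2| means z is equidistant from z1 and z2,
i.e. the perpendicular bisector of the segment from (3, -4) to (1, 1) (midpoint (2, -3/2)).
With z = x + yi, square both sides:
(x - 3)^2 + (y - (-4))^2 = (x - 1)^2 + (y - 1)^2
The x^2 and y^2 terms cancel: -4x + 10y = 2 - 25 = -23
Simplify: 4x - 10y = 23
Locus: Perpendicular bisector of the segment from (3, -4) to (1, 1): the line 4x - 10y = 23


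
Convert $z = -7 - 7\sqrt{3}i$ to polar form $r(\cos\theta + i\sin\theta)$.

r = |z| = sqrt(a^2 + b^2) = sqrt((-7)^2 + (-7*sqrt(3))^2) = sqrt(49 + 147) = sqrt(196) = 14
θ = arctan(b/a) = arctan(-12.1244/-7) (quadrant-adjusted) = 240°
z = 14(cos 240° + i sin 240°)


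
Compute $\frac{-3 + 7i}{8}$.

Divisor is real, so divide each part by 8:
= -3/8 + (7/8)i


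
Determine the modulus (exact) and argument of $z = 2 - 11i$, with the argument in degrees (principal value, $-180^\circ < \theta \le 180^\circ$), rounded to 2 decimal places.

|z| = sqrt(2^2 + (-11)^2) = sqrt(125)
arg(z) = arctan(b/a) = arctan(-11/2) (quadrant-adjusted) = -79.70°


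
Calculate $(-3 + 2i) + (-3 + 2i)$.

(-3 + (-3)) + (2 + 2)i = -6 + 4i


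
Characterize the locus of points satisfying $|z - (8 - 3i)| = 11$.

|z - z0| = r describes a circle centered at z0 with radius r
Here z0 = 8 - 3i and r = 11
Locus: Circle centered at (8, -3) with radius 11


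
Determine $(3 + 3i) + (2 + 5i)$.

(3 + 2) + (3 + 5)i = 5 + 8i


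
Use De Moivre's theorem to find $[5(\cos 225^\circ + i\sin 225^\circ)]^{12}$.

By De Moivre: z^n = r^n(cos(nθ) + i sin(nθ))
= 5^12(cos(12*225°) + i sin(12*225°))
= 244140625(cos 180° + i sin 180°)
= -244140625


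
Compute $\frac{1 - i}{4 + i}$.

Multiply numerator and denominator by conjugate (4 - i):
= (1 - i)(4 - i) / (4^2 + 1^2)
= (3 - 5i) / 17
= 3/17 - (5/17)i


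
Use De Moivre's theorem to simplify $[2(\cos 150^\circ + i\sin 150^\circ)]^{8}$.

By De Moivre: z^n = r^n(cos(nθ) + i sin(nθ))
= 2^8(cos(8*150°) + i sin(8*150°))
= 256(cos 120° + i sin 120°)
= -128 + 128*sqrt(3)i


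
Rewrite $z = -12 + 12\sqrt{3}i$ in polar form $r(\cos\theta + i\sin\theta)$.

r = |z| = sqrt(a^2 + b^2) = sqrt((-12)^2 + (12*sqrt(3))^2) = sqrt(144 + 432) = sqrt(576) = 24
θ = arctan(b/a) = arctan(20.7846/-12) (quadrant-adjusted) = 120°
z = 24(cos 120° + i sin 120°)


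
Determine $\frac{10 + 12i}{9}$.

Divisor is real, so divide each part by 9:
= 10/9 + (4/3)i


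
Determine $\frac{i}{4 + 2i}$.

Multiply numerator and denominator by conjugate (4 - 2i):
= (i)(4 - 2i) / (4^2 + 2^2)
= (2 + 4i) / 20
Divide through by 2: (1 + 2i) / 10
= 1/10 + (1/5)i


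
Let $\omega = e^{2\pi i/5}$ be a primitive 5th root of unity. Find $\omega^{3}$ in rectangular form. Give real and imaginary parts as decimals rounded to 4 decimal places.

ω^3 = e^(2πi·3/5) = e^(i·6π/5)
= cos(6π/5) + i sin(6π/5)
= -0.8090 - 0.5878i


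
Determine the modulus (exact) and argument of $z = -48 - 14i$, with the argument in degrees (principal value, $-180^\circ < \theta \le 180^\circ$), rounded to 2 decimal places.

|z| = sqrt((-48)^2 + (-14)^2) = 50
arg(z) = arctan(b/a) = arctan(-14/-48) (quadrant-adjusted) = -163.74°


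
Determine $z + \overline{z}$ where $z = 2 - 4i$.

z + conjugate(z) = (a + bi) + (a - bi) = 2a
= 2 * 2 = 4


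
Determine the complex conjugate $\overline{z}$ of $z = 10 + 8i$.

If z = a + bi, then conjugate(z) = a - bi
conjugate(10 + 8i) = 10 - 8i


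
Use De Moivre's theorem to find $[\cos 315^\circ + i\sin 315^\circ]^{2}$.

By De Moivre: z^n = r^n(cos(nθ) + i sin(nθ))
= 1^2(cos(2*315°) + i sin(2*315°))
= 1(cos 270° + i sin 270°)
= -i


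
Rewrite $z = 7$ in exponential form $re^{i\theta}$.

r = |z| = sqrt((7)^2 + (0)^2) = sqrt(49 + 0) = sqrt(49) = 7
b = 0 and a > 0, so z lies on the positive real axis: θ = 0
z = 7e^(i*0) = 7


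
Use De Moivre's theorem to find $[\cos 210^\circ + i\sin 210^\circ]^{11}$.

By De Moivre: z^n = r^n(cos(nθ) + i sin(nθ))
= 1^11(cos(11*210°) + i sin(11*210°))
= 1(cos 150° + i sin 150°)
= -sqrt(3)/2 + (1/2)i


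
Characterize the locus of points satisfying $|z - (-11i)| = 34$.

|z - z0| = r describes a circle centered at z0 with radius r
Here z0 = -11i and r = 34
Locus: Circle centered at (0, -11) with radius 34


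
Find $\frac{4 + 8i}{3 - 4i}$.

Multiply numerator and denominator by conjugate (3 + 4i):
= (4 + 8i)(3 + 4i) / (3^2 + (-4)^2)
= (-20 + 40i) / 25
Divide through by 5: (-4 + 8i) / 5
= -4/5 + (8/5)i


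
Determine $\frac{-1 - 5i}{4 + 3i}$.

Multiply numerator and denominator by conjugate (4 - 3i):
= (-1 - 5i)(4 - 3i) / (4^2 + 3^2)
= (-19 - 17i) / 25
= -19/25 - (17/25)i
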